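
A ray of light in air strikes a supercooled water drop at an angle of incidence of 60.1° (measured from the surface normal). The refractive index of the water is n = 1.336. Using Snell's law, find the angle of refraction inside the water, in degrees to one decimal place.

Snell: sin θ_r = sin θ_i / n = sin 60.1° / 1.336 = 0.8669 / 1.336 = 0.6489.
θ_r = arcsin(0.6489) = 40.46°.

40.5°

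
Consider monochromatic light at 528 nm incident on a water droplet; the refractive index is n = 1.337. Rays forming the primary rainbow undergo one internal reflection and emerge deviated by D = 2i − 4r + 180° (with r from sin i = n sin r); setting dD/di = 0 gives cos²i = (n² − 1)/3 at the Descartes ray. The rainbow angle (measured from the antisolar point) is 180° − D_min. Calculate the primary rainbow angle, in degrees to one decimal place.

41.5°

cos²i = (1.78757 − 1)/3 = 0.26252; i = arccos(0.51237) = 59.178°.
sin r = sin 59.178°/1.337 = 0.64231; r = 39.964°.
D_min = 2·59.178° − 4·39.964° + 180° = 138.500°.
Rainbow angle = 180° − D_min = 41.500°.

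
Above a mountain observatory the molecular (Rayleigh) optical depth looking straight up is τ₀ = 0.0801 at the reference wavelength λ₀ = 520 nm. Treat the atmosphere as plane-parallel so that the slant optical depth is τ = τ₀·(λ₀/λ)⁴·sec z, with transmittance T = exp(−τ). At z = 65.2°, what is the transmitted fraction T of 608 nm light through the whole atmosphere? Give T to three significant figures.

0.903

sec 65.2° = 2.3841.
τ = 0.0801 × (520/608)⁴ × 2.3841 = 0.0801 × 0.5351 × 2.3841 = 0.1022.
T = exp(−0.1022) = 0.9029.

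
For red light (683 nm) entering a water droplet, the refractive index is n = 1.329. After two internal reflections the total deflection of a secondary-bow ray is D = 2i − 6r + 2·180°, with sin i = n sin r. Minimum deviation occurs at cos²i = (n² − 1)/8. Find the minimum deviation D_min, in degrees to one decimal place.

229.8°

cos²i = (1.76624 − 1)/8 = 0.09578; i = arccos(0.30948) = 71.972°.
sin r = sin 71.972°/1.329 = 0.71550; r = 45.685°.
D_min = 2·71.972° − 6·45.685° + 360° = 229.837°.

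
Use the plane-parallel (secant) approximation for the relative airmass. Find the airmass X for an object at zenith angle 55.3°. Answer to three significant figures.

X = sec z = 1/cos 55.3° = 1/0.5693 = 1.7566.

1.76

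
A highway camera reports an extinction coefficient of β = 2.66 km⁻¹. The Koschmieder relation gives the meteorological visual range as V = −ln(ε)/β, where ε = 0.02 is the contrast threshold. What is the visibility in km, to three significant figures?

1.47 km

V = −ln(0.02) / 2.66 = 3.912 / 2.66 = 1.4707 km.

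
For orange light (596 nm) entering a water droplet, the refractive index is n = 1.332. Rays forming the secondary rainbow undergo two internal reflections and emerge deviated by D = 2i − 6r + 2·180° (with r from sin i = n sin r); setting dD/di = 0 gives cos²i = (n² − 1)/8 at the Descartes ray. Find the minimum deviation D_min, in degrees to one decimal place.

cos²i = (1.77422 − 1)/8 = 0.09678; i = arccos(0.31109) = 71.875°.
sin r = sin 71.875°/1.332 = 0.71350; r = 45.520°.
D_min = 2·71.875° − 6·45.520° + 360° = 230.628°.

230.6°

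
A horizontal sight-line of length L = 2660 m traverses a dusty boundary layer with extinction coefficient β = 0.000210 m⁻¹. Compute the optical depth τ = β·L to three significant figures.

τ = β·L = 0.000210 × 2660 = 0.5586.

0.559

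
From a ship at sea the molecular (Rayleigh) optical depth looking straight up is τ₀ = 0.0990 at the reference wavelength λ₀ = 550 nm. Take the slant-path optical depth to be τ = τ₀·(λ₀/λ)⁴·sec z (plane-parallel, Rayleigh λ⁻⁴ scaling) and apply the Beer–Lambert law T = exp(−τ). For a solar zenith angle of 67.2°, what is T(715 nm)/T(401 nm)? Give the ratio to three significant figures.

2.26

Airmass: sec 67.2° = 2.5805.
τ(715 nm) = 0.0990 × (550/715)⁴ × 2.5805 = 0.0990 × 0.3501 × 2.5805 = 0.0894.
τ(401 nm) = 0.0990 × (550/401)⁴ × 2.5805 = 0.0990 × 3.5389 × 2.5805 = 0.9041.
T(715)/T(401) = exp(τ_B − τ_A) = exp(0.8147) = 2.2584.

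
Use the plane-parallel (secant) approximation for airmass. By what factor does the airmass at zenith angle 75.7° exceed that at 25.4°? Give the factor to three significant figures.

3.66

X(75.7°)/X(25.4°) = sec 75.7° / sec 25.4° = cos 25.4° / cos 75.7° = 0.9033/0.2470 = 3.6572.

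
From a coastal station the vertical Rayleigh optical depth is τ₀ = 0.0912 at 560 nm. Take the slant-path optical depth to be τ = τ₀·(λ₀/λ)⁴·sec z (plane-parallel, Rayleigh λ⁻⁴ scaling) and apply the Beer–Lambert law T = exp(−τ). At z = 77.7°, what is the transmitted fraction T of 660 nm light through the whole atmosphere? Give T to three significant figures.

sec 77.7° = 4.6942.
τ = 0.0912 × (560/660)⁴ × 4.6942 = 0.0912 × 0.5183 × 4.6942 = 0.2219.
T = exp(−0.2219) = 0.8010.

0.801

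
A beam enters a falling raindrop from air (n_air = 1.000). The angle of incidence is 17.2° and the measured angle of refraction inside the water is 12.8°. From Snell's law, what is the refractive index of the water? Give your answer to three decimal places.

n = sin θ_i / sin θ_r = sin 17.2° / sin 12.8° = 0.2957 / 0.2215 = 1.3347.

1.335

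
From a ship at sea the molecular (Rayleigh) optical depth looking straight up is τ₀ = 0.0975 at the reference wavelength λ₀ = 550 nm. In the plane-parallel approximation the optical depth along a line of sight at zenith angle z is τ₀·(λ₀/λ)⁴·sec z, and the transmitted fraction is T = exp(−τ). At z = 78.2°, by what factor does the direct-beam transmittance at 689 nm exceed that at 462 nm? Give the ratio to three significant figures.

Airmass: sec 78.2° = 4.8901.
τ(689 nm) = 0.0975 × (550/689)⁴ × 4.8901 = 0.0975 × 0.4060 × 4.8901 = 0.1936.
τ(462 nm) = 0.0975 × (550/462)⁴ × 4.8901 = 0.0975 × 2.0086 × 4.8901 = 0.9576.
T(689)/T(462) = exp(τ_B − τ_A) = exp(0.7640) = 2.1469.

2.15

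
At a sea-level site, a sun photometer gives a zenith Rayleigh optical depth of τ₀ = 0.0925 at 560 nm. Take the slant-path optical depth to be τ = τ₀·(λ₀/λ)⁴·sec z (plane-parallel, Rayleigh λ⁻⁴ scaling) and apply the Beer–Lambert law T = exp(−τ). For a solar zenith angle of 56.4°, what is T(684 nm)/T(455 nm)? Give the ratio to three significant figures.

Airmass: sec 56.4° = 1.8070.
τ(684 nm) = 0.0925 × (560/684)⁴ × 1.8070 = 0.0925 × 0.4493 × 1.8070 = 0.0751.
τ(455 nm) = 0.0925 × (560/455)⁴ × 1.8070 = 0.0925 × 2.2946 × 1.8070 = 0.3835.
T(684)/T(455) = exp(τ_B − τ_A) = exp(0.3084) = 1.3613.

1.36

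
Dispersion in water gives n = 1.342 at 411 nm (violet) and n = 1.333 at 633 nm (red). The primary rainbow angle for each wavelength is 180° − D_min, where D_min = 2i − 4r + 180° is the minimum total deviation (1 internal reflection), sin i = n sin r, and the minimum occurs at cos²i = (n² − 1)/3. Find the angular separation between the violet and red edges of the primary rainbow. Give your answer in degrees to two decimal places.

1.29°

At 411 nm (n = 1.342): cos²i = 0.26699 → i = 58.888°, r = 39.641°, D_min = 139.213°, rainbow angle = 40.787°.
At 633 nm (n = 1.333): cos²i = 0.25896 → i = 59.410°, r = 40.225°, D_min = 137.922°, rainbow angle = 42.078°.
Angular width = |40.787° − 42.078°| = 1.291°.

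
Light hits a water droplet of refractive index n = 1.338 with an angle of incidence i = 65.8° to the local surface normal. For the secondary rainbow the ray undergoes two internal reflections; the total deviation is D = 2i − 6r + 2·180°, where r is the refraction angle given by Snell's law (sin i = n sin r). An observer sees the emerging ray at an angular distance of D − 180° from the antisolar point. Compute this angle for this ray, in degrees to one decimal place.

53.7°

sin r = sin 65.8° / 1.338 = 0.9121/1.338 = 0.6817; r = 42.98°.
D = 2·65.8° − 6·42.98° + 2·180° = 131.60° − 257.86° + 360° = 233.74°.
Angle from antisolar point = D − 180° = 53.74°.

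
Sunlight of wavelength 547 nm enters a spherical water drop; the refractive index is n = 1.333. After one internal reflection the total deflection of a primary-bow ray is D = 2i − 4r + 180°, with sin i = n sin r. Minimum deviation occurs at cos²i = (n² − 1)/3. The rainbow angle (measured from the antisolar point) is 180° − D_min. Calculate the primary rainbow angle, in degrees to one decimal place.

42.1°

cos²i = (1.77689 − 1)/3 = 0.25896; i = arccos(0.50888) = 59.410°.
sin r = sin 59.410°/1.333 = 0.64579; r = 40.225°.
D_min = 2·59.410° − 4·40.225° + 180° = 137.922°.
Rainbow angle = 180° − D_min = 42.078°.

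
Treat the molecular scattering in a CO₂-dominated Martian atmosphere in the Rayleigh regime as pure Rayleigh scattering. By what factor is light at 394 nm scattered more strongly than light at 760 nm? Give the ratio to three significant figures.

Rayleigh scattering ∝ λ⁻⁴, so the ratio of coefficients is the inverse fourth power of the wavelength ratio.
σ(394)/σ(760) = (760/394)⁴ = (1.9289)⁴ = 13.84.

13.8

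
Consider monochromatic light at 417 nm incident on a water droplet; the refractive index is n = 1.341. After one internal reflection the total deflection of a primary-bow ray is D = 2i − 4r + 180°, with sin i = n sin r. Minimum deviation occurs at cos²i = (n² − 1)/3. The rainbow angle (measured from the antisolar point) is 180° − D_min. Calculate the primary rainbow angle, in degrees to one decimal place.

40.9°

cos²i = (1.79828 − 1)/3 = 0.26609; i = arccos(0.51584) = 58.946°.
sin r = sin 58.946°/1.341 = 0.63884; r = 39.705°.
D_min = 2·58.946° − 4·39.705° + 180° = 139.071°.
Rainbow angle = 180° − D_min = 40.929°.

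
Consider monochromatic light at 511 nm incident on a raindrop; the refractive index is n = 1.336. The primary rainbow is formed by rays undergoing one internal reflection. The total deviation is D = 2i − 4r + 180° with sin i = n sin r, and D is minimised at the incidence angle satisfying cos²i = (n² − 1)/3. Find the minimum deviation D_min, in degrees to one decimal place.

138.4°

cos²i = (1.78490 − 1)/3 = 0.26163; i = arccos(0.51150) = 59.236°.
sin r = sin 59.236°/1.336 = 0.64318; r = 40.029°.
D_min = 2·59.236° − 4·40.029° + 180° = 138.356°.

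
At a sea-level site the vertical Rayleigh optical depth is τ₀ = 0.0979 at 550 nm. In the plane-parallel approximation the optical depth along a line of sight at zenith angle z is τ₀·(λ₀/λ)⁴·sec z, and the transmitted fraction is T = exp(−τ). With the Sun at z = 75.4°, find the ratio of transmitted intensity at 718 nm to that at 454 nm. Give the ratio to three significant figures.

Airmass: sec 75.4° = 3.9672.
τ(718 nm) = 0.0979 × (550/718)⁴ × 3.9672 = 0.0979 × 0.3443 × 3.9672 = 0.1337.
τ(454 nm) = 0.0979 × (550/454)⁴ × 3.9672 = 0.0979 × 2.1539 × 3.9672 = 0.8365.
T(718)/T(454) = exp(τ_B − τ_A) = exp(0.7028) = 2.0194.

2.02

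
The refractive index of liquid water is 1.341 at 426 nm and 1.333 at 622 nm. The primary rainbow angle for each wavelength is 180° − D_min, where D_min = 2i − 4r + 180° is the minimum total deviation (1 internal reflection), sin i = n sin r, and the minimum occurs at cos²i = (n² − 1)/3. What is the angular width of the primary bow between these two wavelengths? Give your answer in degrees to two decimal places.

At 426 nm (n = 1.341): cos²i = 0.26609 → i = 58.946°, r = 39.705°, D_min = 139.071°, rainbow angle = 40.929°.
At 622 nm (n = 1.333): cos²i = 0.25896 → i = 59.410°, r = 40.225°, D_min = 137.922°, rainbow angle = 42.078°.
Angular width = |40.929° − 42.078°| = 1.149°.

1.15°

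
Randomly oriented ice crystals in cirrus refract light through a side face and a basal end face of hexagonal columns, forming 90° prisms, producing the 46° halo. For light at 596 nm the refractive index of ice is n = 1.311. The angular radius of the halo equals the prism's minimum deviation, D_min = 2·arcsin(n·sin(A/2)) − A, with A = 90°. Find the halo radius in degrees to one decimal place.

n·sin(A/2) = 1.311 × sin 45° = 1.311 × 0.7071 = 0.9270.
D_min = 2·arcsin(0.9270) − 90° = 2 × 67.974° − 90° = 45.949°.

45.9°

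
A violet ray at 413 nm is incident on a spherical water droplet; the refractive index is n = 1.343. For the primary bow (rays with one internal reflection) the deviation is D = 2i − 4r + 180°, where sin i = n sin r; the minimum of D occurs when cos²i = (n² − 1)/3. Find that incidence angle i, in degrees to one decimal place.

58.8°

cos²i = (1.343² − 1)/3 = (1.80365 − 1)/3 = 0.26788.
cos i = 0.51757, so i = 58.830°.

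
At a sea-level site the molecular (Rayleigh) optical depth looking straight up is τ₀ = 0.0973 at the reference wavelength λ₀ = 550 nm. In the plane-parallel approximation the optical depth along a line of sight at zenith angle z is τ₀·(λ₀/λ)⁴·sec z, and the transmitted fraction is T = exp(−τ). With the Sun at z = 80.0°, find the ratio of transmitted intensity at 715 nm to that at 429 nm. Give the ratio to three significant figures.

3.73

Airmass: sec 80.0° = 5.7588.
τ(715 nm) = 0.0973 × (550/715)⁴ × 5.7588 = 0.0973 × 0.3501 × 5.7588 = 0.1962.
τ(429 nm) = 0.0973 × (550/429)⁴ × 5.7588 = 0.0973 × 2.7016 × 5.7588 = 1.5138.
T(715)/T(429) = exp(τ_B − τ_A) = exp(1.3176) = 3.7344.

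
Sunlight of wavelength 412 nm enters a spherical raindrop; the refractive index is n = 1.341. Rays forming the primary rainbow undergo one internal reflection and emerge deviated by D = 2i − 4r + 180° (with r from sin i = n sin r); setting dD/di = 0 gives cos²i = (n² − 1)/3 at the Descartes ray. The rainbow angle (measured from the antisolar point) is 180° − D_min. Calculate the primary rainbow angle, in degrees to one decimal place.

40.9°

cos²i = (1.79828 − 1)/3 = 0.26609; i = arccos(0.51584) = 58.946°.
sin r = sin 58.946°/1.341 = 0.63884; r = 39.705°.
D_min = 2·58.946° − 4·39.705° + 180° = 139.071°.
Rainbow angle = 180° − D_min = 40.929°.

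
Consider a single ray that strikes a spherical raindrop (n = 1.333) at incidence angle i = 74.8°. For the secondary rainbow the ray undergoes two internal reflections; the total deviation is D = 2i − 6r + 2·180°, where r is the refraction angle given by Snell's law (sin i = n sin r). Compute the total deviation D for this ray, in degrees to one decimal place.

231.3°

sin r = sin 74.8° / 1.333 = 0.9650/1.333 = 0.7239; r = 46.38°.
D = 2·74.8° − 6·46.38° + 2·180° = 149.60° − 278.29° + 360° = 231.31°.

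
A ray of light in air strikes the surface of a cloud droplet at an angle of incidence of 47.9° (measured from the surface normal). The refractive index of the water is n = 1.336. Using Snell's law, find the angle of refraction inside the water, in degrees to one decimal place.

Snell: sin θ_r = sin θ_i / n = sin 47.9° / 1.336 = 0.7420 / 1.336 = 0.5554.
θ_r = arcsin(0.5554) = 33.74°.

33.7°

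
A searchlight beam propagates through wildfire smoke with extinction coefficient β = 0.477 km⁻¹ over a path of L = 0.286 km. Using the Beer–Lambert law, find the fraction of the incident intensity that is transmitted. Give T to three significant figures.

0.872

τ = β·L = 0.477 × 0.286 = 0.1364.
T = exp(−0.1364) = 0.8725.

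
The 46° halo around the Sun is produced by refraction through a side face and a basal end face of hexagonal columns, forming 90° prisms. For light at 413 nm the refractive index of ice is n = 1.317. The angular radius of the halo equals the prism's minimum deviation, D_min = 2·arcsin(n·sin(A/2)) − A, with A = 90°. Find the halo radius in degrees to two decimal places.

47.26°

n·sin(A/2) = 1.317 × sin 45° = 1.317 × 0.7071 = 0.9313.
D_min = 2·arcsin(0.9313) − 90° = 2 × 68.632° − 90° = 47.264°.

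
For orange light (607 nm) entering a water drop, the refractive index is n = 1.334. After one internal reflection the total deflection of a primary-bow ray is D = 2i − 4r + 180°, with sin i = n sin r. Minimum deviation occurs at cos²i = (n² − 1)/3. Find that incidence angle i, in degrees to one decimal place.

59.4°

cos²i = (1.334² − 1)/3 = (1.77956 − 1)/3 = 0.25985.
cos i = 0.50976, so i = 59.352°.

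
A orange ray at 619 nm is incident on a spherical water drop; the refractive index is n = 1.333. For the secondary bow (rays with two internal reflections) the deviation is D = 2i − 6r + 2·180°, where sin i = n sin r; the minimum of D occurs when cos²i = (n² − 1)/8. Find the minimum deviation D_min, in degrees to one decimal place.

cos²i = (1.77689 − 1)/8 = 0.09711; i = arccos(0.31163) = 71.843°.
sin r = sin 71.843°/1.333 = 0.71283; r = 45.466°.
D_min = 2·71.843° − 6·45.466° + 360° = 230.891°.

230.9°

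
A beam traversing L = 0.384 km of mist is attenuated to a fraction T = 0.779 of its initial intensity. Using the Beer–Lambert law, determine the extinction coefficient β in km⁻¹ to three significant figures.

0.650 km⁻¹

Beer–Lambert: T = exp(−βL) ⇒ β = −ln(T)/L = −ln(0.779)/0.384 = 0.2497/0.384 = 0.6504 km⁻¹.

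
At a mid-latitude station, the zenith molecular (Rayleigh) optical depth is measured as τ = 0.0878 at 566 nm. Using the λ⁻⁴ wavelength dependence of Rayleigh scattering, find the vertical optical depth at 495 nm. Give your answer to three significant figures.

τ(495 nm) = τ(566 nm) × (566/495)⁴ = 0.0878 × (1.1434)⁴ = 0.0878 × 1.7094 = 0.1501.

0.150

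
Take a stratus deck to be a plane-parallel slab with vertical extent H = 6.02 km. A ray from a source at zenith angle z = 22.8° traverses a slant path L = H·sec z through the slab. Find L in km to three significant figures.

sec z = 1/cos 22.8° = 1.0848.
L = 6.02 × 1.0848 = 6.530 km.

6.53 km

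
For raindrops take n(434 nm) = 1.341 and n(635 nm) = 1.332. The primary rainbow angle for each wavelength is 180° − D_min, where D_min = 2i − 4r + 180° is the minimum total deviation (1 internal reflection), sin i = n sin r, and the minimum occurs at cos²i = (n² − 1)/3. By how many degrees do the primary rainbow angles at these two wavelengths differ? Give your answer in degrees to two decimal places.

At 434 nm (n = 1.341): cos²i = 0.26609 → i = 58.946°, r = 39.705°, D_min = 139.071°, rainbow angle = 40.929°.
At 635 nm (n = 1.332): cos²i = 0.25807 → i = 59.469°, r = 40.290°, D_min = 137.776°, rainbow angle = 42.224°.
Angular width = |40.929° − 42.224°| = 1.295°.

1.29°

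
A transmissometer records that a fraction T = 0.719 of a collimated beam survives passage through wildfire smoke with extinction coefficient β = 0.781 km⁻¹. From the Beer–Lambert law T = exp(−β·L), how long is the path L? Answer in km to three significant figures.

0.422 km

Beer–Lambert: T = exp(−βL) ⇒ L = −ln(T)/β = −ln(0.719)/0.781 = 0.3299/0.781 = 0.4224 km.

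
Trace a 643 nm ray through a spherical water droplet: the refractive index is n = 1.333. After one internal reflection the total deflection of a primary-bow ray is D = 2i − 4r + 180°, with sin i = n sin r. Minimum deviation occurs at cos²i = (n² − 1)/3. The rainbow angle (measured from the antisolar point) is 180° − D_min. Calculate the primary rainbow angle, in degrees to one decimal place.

42.1°

cos²i = (1.77689 − 1)/3 = 0.25896; i = arccos(0.50888) = 59.410°.
sin r = sin 59.410°/1.333 = 0.64579; r = 40.225°.
D_min = 2·59.410° − 4·40.225° + 180° = 137.922°.
Rainbow angle = 180° − D_min = 42.078°.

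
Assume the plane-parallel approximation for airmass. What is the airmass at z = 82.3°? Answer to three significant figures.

X = sec z = 1/cos 82.3° = 1/0.1340 = 7.4635.

7.46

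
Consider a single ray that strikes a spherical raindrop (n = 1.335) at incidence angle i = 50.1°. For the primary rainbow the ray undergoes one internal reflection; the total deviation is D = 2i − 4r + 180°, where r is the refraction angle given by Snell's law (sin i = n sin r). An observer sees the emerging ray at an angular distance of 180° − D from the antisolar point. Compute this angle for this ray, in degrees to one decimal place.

40.1°

sin r = sin 50.1° / 1.335 = 0.7672/1.335 = 0.5747; r = 35.08°.
D = 2·50.1° − 4·35.08° + 180° = 100.20° − 140.30° + 180° = 139.90°.
Angle from antisolar point = 180° − D = 40.10°.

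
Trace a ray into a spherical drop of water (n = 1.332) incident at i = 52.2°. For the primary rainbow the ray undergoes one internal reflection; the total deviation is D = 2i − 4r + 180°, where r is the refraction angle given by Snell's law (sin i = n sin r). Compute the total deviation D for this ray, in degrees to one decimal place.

138.9°

sin r = sin 52.2° / 1.332 = 0.7902/1.332 = 0.5932; r = 36.39°.
D = 2·52.2° − 4·36.39° + 180° = 104.40° − 145.54° + 180° = 138.86°.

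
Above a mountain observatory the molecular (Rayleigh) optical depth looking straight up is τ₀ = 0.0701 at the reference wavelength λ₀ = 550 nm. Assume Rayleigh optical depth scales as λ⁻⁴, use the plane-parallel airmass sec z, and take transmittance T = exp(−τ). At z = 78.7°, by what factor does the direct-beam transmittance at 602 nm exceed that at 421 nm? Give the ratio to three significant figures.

Airmass: sec 78.7° = 5.1034.
τ(602 nm) = 0.0701 × (550/602)⁴ × 5.1034 = 0.0701 × 0.6967 × 5.1034 = 0.2493.
τ(421 nm) = 0.0701 × (550/421)⁴ × 5.1034 = 0.0701 × 2.9129 × 5.1034 = 1.0421.
T(602)/T(421) = exp(τ_B − τ_A) = exp(0.7928) = 2.2096.

2.21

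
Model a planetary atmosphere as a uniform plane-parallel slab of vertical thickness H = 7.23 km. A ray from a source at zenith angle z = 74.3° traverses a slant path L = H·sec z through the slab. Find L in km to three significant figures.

26.7 km

sec z = 1/cos 74.3° = 3.6955.
L = 7.23 × 3.6955 = 26.718 km.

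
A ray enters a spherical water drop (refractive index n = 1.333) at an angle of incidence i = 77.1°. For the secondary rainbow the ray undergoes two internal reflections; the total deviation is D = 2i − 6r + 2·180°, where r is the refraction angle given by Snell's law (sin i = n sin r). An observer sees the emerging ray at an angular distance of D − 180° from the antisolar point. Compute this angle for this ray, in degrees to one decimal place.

52.3°

sin r = sin 77.1° / 1.333 = 0.9748/1.333 = 0.7313; r = 46.99°.
D = 2·77.1° − 6·46.99° + 2·180° = 154.20° − 281.95° + 360° = 232.25°.
Angle from antisolar point = D − 180° = 52.25°.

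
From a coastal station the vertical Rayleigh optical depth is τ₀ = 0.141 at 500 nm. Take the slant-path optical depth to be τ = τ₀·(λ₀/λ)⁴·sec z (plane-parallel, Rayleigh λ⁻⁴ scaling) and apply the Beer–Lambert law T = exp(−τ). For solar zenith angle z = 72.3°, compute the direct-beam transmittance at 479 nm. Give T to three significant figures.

sec 72.3° = 3.2891.
τ = 0.141 × (500/479)⁴ × 3.2891 = 0.141 × 1.1872 × 3.2891 = 0.5506.
T = exp(−0.5506) = 0.5766.

0.577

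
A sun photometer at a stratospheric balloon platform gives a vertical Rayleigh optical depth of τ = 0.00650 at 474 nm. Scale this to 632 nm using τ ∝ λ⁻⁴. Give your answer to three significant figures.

0.00206

τ(632 nm) = τ(474 nm) × (474/632)⁴ = 0.00650 × (0.7500)⁴ = 0.00650 × 0.3164 = 0.0021.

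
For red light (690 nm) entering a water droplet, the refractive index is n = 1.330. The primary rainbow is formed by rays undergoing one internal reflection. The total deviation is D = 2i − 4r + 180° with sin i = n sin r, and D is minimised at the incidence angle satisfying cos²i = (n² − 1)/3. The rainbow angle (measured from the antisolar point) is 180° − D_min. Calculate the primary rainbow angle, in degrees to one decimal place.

42.5°

cos²i = (1.76890 − 1)/3 = 0.25630; i = arccos(0.50626) = 59.585°.
sin r = sin 59.585°/1.330 = 0.64841; r = 40.422°.
D_min = 2·59.585° − 4·40.422° + 180° = 137.484°.
Rainbow angle = 180° − D_min = 42.516°.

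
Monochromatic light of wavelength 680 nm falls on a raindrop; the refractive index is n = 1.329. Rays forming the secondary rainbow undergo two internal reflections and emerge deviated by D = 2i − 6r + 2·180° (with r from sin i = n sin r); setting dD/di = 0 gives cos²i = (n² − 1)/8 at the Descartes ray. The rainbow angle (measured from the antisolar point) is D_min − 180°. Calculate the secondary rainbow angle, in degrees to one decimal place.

49.8°

cos²i = (1.76624 − 1)/8 = 0.09578; i = arccos(0.30948) = 71.972°.
sin r = sin 71.972°/1.329 = 0.71550; r = 45.685°.
D_min = 2·71.972° − 6·45.685° + 360° = 229.837°.
Rainbow angle = D_min − 180° = 49.837°.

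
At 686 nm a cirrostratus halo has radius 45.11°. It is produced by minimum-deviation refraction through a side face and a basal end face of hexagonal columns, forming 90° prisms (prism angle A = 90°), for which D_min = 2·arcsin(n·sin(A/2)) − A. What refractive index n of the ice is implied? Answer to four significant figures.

1.307

Rearranging: n = sin((D_min + A)/2) / sin(A/2).
(D_min + A)/2 = (45.11° + 90°)/2 = 67.555°.
n = sin 67.555° / sin 45° = 0.9242 / 0.7071 = 1.3071.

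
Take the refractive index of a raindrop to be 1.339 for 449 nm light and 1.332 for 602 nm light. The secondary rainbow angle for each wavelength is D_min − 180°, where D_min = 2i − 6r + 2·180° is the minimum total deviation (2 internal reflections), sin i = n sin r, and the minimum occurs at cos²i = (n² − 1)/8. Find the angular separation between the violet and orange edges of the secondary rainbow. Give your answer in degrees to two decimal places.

1.82°

At 449 nm (n = 1.339): cos²i = 0.09912 → i = 71.650°, r = 45.141°, D_min = 232.451°, rainbow angle = 52.451°.
At 602 nm (n = 1.332): cos²i = 0.09678 → i = 71.875°, r = 45.520°, D_min = 230.628°, rainbow angle = 50.628°.
Angular width = |52.451° − 50.628°| = 1.823°.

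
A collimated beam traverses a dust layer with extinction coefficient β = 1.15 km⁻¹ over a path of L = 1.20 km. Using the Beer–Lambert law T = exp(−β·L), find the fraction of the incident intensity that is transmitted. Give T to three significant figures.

τ = β·L = 1.15 × 1.20 = 1.3800.
T = exp(−1.3800) = 0.2516.

0.252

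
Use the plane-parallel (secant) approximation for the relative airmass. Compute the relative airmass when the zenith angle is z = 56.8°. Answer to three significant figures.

1.83

X = sec z = 1/cos 56.8° = 1/0.5476 = 1.8263.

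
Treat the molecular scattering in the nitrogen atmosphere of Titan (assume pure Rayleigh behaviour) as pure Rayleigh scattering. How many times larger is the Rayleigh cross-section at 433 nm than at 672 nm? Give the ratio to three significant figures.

Rayleigh scattering ∝ λ⁻⁴, so the ratio of coefficients is the inverse fourth power of the wavelength ratio.
σ(433)/σ(672) = (672/433)⁴ = (1.5520)⁴ = 5.801.

5.80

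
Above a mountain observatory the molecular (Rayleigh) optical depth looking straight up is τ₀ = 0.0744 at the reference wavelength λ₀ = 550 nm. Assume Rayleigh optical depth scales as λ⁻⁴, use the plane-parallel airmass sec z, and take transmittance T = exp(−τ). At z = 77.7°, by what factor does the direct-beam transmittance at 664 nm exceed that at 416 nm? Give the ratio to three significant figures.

Airmass: sec 77.7° = 4.6942.
τ(664 nm) = 0.0744 × (550/664)⁴ × 4.6942 = 0.0744 × 0.4707 × 4.6942 = 0.1644.
τ(416 nm) = 0.0744 × (550/416)⁴ × 4.6942 = 0.0744 × 3.0555 × 4.6942 = 1.0671.
T(664)/T(416) = exp(τ_B − τ_A) = exp(0.9027) = 2.4663.

2.47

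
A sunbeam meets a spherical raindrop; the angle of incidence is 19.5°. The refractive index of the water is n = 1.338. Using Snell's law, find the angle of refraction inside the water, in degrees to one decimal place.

Snell: sin θ_r = sin θ_i / n = sin 19.5° / 1.338 = 0.3338 / 1.338 = 0.2495.
θ_r = arcsin(0.2495) = 14.45°.

14.4°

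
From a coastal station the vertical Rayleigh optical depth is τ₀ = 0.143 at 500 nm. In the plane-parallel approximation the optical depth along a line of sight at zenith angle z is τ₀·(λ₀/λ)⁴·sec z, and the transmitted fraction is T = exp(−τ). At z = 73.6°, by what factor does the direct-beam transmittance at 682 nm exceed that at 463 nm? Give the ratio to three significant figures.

Airmass: sec 73.6° = 3.5418.
τ(682 nm) = 0.143 × (500/682)⁴ × 3.5418 = 0.143 × 0.2889 × 3.5418 = 0.1463.
τ(463 nm) = 0.143 × (500/463)⁴ × 3.5418 = 0.143 × 1.3601 × 3.5418 = 0.6888.
T(682)/T(463) = exp(τ_B − τ_A) = exp(0.5425) = 1.7203.

1.72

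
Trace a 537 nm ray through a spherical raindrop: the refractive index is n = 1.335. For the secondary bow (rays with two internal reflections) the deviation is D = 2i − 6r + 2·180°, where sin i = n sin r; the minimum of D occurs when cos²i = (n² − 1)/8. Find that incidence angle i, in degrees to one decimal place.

cos²i = (1.335² − 1)/8 = (1.78222 − 1)/8 = 0.09778.
cos i = 0.31269, so i = 71.778°.

71.8°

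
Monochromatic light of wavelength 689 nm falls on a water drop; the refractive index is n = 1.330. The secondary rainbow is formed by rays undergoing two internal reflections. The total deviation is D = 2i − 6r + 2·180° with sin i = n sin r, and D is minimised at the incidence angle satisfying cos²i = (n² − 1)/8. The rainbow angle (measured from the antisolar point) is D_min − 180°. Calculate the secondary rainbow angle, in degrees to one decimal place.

cos²i = (1.76890 − 1)/8 = 0.09611; i = arccos(0.31002) = 71.940°.
sin r = sin 71.940°/1.330 = 0.71483; r = 45.630°.
D_min = 2·71.940° − 6·45.630° + 360° = 230.101°.
Rainbow angle = D_min − 180° = 50.101°.

50.1°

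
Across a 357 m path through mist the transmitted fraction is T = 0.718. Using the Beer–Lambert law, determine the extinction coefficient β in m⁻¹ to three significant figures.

0.000928 m⁻¹

Beer–Lambert: T = exp(−βL) ⇒ β = −ln(T)/L = −ln(0.718)/357 = 0.3313/357 = 0.000928 m⁻¹.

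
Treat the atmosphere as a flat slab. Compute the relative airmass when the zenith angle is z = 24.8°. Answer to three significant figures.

X = sec z = 1/cos 24.8° = 1/0.9078 = 1.1016.

1.10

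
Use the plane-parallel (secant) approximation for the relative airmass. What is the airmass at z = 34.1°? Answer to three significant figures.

1.21

X = sec z = 1/cos 34.1° = 1/0.8281 = 1.2076.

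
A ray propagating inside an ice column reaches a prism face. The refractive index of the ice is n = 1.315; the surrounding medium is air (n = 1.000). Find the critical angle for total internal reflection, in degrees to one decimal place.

49.5°

sin θ_c = n_air / n = 1.000 / 1.315 = 0.7605.
θ_c = arcsin(0.7605) = 49.50°.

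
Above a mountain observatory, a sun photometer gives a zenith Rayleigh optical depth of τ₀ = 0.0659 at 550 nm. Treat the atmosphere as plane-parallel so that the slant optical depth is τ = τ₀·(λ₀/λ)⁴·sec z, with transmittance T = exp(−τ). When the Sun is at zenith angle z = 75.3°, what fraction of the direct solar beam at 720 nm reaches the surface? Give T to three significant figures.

0.915

sec 75.3° = 3.9408.
τ = 0.0659 × (550/720)⁴ × 3.9408 = 0.0659 × 0.3405 × 3.9408 = 0.0884.
T = exp(−0.0884) = 0.9154.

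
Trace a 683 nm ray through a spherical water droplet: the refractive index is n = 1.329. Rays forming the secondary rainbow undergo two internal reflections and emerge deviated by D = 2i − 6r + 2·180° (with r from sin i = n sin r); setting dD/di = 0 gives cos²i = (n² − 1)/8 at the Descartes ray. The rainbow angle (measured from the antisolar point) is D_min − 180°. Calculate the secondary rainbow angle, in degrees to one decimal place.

49.8°

cos²i = (1.76624 − 1)/8 = 0.09578; i = arccos(0.30948) = 71.972°.
sin r = sin 71.972°/1.329 = 0.71550; r = 45.685°.
D_min = 2·71.972° − 6·45.685° + 360° = 229.837°.
Rainbow angle = D_min − 180° = 49.837°.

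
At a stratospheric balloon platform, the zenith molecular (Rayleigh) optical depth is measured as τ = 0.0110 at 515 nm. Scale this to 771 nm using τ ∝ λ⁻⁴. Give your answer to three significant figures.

0.00219

τ(771 nm) = τ(515 nm) × (515/771)⁴ = 0.0110 × (0.6680)⁴ = 0.0110 × 0.1991 = 0.0022.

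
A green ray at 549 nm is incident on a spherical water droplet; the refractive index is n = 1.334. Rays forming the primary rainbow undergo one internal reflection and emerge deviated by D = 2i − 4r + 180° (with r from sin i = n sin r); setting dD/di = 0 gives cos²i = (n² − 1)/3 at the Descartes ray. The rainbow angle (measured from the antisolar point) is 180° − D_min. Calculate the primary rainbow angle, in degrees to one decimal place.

cos²i = (1.77956 − 1)/3 = 0.25985; i = arccos(0.50976) = 59.352°.
sin r = sin 59.352°/1.334 = 0.64492; r = 40.159°.
D_min = 2·59.352° − 4·40.159° + 180° = 138.067°.
Rainbow angle = 180° − D_min = 41.933°.

41.9°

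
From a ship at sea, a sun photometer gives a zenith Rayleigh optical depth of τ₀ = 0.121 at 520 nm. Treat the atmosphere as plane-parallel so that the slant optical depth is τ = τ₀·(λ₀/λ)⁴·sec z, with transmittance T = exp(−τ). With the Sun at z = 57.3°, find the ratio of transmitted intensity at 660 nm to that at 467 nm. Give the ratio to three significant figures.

1.29

Airmass: sec 57.3° = 1.8510.
τ(660 nm) = 0.121 × (520/660)⁴ × 1.8510 = 0.121 × 0.3853 × 1.8510 = 0.0863.
τ(467 nm) = 0.121 × (520/467)⁴ × 1.8510 = 0.121 × 1.5373 × 1.8510 = 0.3443.
T(660)/T(467) = exp(τ_B − τ_A) = exp(0.2580) = 1.2943.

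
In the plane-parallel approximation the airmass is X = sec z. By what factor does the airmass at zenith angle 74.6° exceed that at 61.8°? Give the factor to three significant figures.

X(74.6°)/X(61.8°) = sec 74.6° / sec 61.8° = cos 61.8° / cos 74.6° = 0.4726/0.2656 = 1.7795.

1.78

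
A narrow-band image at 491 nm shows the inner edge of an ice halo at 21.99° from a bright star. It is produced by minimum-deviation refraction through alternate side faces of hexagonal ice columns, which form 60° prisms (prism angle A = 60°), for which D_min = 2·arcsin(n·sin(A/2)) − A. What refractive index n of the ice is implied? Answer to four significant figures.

Rearranging: n = sin((D_min + A)/2) / sin(A/2).
(D_min + A)/2 = (21.99° + 60°)/2 = 40.995°.
n = sin 40.995° / sin 30° = 0.6560 / 0.5000 = 1.3120.

1.312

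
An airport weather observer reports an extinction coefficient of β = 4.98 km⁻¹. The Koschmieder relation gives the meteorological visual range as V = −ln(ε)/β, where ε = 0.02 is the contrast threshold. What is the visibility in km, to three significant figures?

V = −ln(0.02) / 4.98 = 3.912 / 4.98 = 0.7855 km.

0.786 km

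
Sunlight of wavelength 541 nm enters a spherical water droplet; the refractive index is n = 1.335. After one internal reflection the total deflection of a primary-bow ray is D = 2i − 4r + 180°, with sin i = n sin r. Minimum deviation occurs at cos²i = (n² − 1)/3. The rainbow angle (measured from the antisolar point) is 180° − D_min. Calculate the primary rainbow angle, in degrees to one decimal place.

cos²i = (1.78222 − 1)/3 = 0.26074; i = arccos(0.51063) = 59.294°.
sin r = sin 59.294°/1.335 = 0.64405; r = 40.094°.
D_min = 2·59.294° − 4·40.094° + 180° = 138.212°.
Rainbow angle = 180° − D_min = 41.788°.

41.8°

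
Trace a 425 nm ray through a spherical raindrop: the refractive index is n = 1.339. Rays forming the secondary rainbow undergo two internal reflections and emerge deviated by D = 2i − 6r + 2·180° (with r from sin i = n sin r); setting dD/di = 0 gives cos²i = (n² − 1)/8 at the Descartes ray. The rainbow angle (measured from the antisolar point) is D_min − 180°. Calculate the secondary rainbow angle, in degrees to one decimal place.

52.5°

cos²i = (1.79292 − 1)/8 = 0.09912; i = arccos(0.31483) = 71.650°.
sin r = sin 71.650°/1.339 = 0.70885; r = 45.141°.
D_min = 2·71.650° − 6·45.141° + 360° = 232.451°.
Rainbow angle = D_min − 180° = 52.451°.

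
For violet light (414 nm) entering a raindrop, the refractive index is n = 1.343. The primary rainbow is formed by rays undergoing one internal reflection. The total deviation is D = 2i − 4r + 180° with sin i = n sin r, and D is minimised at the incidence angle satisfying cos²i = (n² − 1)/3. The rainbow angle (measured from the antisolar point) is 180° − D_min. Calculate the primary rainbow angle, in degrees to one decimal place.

cos²i = (1.80365 − 1)/3 = 0.26788; i = arccos(0.51757) = 58.830°.
sin r = sin 58.830°/1.343 = 0.63711; r = 39.577°.
D_min = 2·58.830° − 4·39.577° + 180° = 139.354°.
Rainbow angle = 180° − D_min = 40.646°.

40.6°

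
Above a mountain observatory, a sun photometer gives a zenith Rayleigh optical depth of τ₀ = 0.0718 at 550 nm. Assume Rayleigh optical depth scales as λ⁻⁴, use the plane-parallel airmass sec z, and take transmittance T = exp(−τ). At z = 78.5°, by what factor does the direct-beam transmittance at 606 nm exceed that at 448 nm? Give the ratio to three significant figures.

Airmass: sec 78.5° = 5.0159.
τ(606 nm) = 0.0718 × (550/606)⁴ × 5.0159 = 0.0718 × 0.6785 × 5.0159 = 0.2444.
τ(448 nm) = 0.0718 × (550/448)⁴ × 5.0159 = 0.0718 × 2.2716 × 5.0159 = 0.8181.
T(606)/T(448) = exp(τ_B − τ_A) = exp(0.5737) = 1.7749.

1.77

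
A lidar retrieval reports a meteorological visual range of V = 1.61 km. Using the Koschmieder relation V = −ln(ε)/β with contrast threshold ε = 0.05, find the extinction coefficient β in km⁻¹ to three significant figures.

1.86 km⁻¹

β = −ln(0.05) / V = 2.996 / 1.61 = 1.8607 km⁻¹.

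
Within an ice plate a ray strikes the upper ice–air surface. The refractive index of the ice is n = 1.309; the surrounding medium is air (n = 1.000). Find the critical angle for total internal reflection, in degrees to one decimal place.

49.8°

sin θ_c = n_air / n = 1.000 / 1.309 = 0.7639.
θ_c = arcsin(0.7639) = 49.81°.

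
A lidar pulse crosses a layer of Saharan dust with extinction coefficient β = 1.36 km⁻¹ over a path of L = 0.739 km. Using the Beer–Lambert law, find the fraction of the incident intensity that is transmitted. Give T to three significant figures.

τ = β·L = 1.36 × 0.739 = 1.0050.
T = exp(−1.0050) = 0.3660.

0.366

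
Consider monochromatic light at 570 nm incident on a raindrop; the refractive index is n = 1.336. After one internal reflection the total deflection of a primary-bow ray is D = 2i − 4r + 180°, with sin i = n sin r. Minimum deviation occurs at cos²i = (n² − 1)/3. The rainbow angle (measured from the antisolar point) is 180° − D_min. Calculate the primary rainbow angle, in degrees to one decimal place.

cos²i = (1.78490 − 1)/3 = 0.26163; i = arccos(0.51150) = 59.236°.
sin r = sin 59.236°/1.336 = 0.64318; r = 40.029°.
D_min = 2·59.236° − 4·40.029° + 180° = 138.356°.
Rainbow angle = 180° − D_min = 41.644°.

41.6°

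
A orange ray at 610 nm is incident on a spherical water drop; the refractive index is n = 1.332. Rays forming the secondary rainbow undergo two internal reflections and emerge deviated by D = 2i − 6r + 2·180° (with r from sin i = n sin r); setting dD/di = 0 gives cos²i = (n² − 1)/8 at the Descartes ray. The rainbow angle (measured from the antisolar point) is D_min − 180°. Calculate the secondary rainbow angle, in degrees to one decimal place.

cos²i = (1.77422 − 1)/8 = 0.09678; i = arccos(0.31109) = 71.875°.
sin r = sin 71.875°/1.332 = 0.71350; r = 45.520°.
D_min = 2·71.875° − 6·45.520° + 360° = 230.628°.
Rainbow angle = D_min − 180° = 50.628°.

50.6°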